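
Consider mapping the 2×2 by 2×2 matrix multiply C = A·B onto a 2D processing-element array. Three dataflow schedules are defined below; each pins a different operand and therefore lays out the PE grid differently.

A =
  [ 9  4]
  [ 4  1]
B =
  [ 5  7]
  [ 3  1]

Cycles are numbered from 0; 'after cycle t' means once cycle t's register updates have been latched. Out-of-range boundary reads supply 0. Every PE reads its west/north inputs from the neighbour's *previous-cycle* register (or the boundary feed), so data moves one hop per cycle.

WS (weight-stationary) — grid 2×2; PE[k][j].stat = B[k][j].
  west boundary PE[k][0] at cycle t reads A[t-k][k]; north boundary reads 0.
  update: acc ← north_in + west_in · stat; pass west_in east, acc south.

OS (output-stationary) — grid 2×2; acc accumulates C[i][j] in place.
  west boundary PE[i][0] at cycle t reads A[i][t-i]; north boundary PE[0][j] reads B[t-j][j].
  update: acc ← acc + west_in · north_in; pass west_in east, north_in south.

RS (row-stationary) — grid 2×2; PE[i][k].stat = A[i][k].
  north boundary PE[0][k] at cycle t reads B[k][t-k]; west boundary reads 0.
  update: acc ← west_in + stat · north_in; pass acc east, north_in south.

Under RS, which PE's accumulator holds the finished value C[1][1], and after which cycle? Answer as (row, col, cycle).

RS — PE[1][1] is where C[1][1] collects:
  0: (1,1).acc=0  regs=<0,0>
  1: (1,1).acc=0  regs=<0,0>
  2: (1,1).acc=23  regs=<23,3>
  3: (1,1).acc=29  regs=<29,1>

(row, col, cycle) = (1, 1, 3)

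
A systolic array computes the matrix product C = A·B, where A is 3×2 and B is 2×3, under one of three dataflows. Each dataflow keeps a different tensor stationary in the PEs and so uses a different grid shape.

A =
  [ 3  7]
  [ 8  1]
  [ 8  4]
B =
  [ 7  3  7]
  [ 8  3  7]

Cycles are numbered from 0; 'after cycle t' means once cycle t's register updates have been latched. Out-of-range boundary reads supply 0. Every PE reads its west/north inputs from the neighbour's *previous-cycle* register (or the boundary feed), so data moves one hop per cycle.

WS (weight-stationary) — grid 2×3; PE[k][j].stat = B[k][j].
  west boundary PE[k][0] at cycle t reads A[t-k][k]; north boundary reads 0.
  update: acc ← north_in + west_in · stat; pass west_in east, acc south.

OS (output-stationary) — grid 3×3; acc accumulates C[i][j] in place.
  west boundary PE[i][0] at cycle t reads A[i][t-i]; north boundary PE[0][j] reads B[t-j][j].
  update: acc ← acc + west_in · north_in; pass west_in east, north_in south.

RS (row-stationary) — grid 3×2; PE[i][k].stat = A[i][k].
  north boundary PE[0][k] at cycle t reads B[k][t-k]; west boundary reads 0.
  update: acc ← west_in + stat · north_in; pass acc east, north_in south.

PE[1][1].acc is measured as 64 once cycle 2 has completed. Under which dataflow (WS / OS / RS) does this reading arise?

— WS: 2×3; PE[1][1] trace:
  0: (1,1).acc=0  regs=<0,0>
  1: (1,1).acc=0  regs=<0,0>
  2: (1,1).acc=30  regs=<7,30>
— OS: 3×3; PE[1][1] trace:
  0: (1,1).acc=0  regs=<0,0>
  1: (1,1).acc=0  regs=<0,0>
  2: (1,1).acc=24  regs=<8,3>
— RS: 3×2; PE[1][1] trace:
  0: (1,1).acc=0  regs=<0,0>
  1: (1,1).acc=0  regs=<0,0>
  2: (1,1).acc=64  regs=<64,8>

dataflow = RS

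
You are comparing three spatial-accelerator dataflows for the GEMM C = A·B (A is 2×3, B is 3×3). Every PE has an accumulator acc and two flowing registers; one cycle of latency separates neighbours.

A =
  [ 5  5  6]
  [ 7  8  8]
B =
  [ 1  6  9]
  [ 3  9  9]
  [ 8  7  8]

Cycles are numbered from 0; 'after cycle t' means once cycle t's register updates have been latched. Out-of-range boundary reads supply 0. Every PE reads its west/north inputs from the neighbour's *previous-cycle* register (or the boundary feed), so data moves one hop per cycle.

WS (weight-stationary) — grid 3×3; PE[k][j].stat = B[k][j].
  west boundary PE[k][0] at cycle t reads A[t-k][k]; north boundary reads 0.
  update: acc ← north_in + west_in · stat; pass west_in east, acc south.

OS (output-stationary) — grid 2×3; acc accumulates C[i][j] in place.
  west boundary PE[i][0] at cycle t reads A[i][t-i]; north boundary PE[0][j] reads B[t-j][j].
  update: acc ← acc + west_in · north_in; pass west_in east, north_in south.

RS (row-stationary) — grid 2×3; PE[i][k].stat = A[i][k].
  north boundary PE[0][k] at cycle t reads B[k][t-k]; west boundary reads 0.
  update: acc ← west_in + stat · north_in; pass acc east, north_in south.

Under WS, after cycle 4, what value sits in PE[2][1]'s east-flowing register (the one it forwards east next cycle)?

register = 8

Tracing WS — 3×3 array, target PE[2][1]:
  0: (1,1).acc=0  regs=<0,0>
  0: (2,0).acc=0  regs=<0,0>
  0: (2,1).acc=0  regs=<0,0>
  1: (1,1).acc=0  regs=<0,0>
  1: (2,0).acc=0  regs=<0,0>
  1: (2,1).acc=0  regs=<0,0>
  2: (1,1).acc=75  regs=<5,75>
  2: (2,0).acc=68  regs=<6,68>
  2: (2,1).acc=0  regs=<0,0>
  3: (1,1).acc=114  regs=<8,114>
  3: (2,0).acc=95  regs=<8,95>
  3: (2,1).acc=117  regs=<6,117>
  4: (1,1).acc=0  regs=<0,0>
  4: (2,0).acc=0  regs=<0,0>
  4: (2,1).acc=170  regs=<8,170>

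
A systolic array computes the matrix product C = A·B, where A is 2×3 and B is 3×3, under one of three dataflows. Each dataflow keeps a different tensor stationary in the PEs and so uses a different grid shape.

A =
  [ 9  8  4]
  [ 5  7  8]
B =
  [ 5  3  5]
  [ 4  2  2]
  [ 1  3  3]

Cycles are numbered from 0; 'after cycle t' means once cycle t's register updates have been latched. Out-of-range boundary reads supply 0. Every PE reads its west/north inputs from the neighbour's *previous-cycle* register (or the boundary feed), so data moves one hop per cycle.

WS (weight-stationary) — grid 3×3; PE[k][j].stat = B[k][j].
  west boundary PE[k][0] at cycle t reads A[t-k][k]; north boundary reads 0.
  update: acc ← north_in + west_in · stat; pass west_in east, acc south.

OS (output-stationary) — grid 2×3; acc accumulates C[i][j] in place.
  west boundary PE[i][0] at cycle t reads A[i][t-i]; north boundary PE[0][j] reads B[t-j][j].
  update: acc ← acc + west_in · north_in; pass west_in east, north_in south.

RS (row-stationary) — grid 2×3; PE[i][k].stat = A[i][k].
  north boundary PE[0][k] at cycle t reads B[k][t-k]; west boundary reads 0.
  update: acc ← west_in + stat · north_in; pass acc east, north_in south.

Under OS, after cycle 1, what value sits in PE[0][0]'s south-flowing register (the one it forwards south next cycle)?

Tracing OS — 2×3 array, target PE[0][0]:
  t=0 PE[0][0]: acc=45 h=9 v=5
  t=1 PE[0][0]: acc=77 h=8 v=4

register = 4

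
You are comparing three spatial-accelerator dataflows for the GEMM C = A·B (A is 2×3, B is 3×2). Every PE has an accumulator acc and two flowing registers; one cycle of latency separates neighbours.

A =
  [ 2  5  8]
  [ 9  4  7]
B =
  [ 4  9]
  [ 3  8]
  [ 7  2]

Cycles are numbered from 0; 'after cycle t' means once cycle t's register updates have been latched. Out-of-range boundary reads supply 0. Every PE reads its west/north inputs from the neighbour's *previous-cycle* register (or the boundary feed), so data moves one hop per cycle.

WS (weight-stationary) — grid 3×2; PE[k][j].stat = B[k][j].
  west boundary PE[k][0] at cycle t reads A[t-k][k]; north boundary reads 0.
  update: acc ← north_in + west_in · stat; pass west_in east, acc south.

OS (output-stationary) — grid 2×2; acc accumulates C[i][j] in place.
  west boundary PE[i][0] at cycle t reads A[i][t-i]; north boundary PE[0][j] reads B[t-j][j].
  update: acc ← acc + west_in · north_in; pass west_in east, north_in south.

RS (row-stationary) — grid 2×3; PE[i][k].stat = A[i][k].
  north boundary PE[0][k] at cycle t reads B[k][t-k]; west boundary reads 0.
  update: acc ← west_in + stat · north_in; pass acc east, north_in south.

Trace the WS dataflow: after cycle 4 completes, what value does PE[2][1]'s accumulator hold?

Tracing WS — 3×2 array, target PE[2][1]:
  [0] (1,1) acc=0 (h:0 v:0)
  [0] (2,0) acc=0 (h:0 v:0)
  [0] (2,1) acc=0 (h:0 v:0)
  [1] (1,1) acc=0 (h:0 v:0)
  [1] (2,0) acc=0 (h:0 v:0)
  [1] (2,1) acc=0 (h:0 v:0)
  [2] (1,1) acc=58 (h:5 v:58)
  [2] (2,0) acc=79 (h:8 v:79)
  [2] (2,1) acc=0 (h:0 v:0)
  [3] (1,1) acc=113 (h:4 v:113)
  [3] (2,0) acc=97 (h:7 v:97)
  [3] (2,1) acc=74 (h:8 v:74)
  [4] (1,1) acc=0 (h:0 v:0)
  [4] (2,0) acc=0 (h:0 v:0)
  [4] (2,1) acc=127 (h:7 v:127)

PE[2][1].acc = 127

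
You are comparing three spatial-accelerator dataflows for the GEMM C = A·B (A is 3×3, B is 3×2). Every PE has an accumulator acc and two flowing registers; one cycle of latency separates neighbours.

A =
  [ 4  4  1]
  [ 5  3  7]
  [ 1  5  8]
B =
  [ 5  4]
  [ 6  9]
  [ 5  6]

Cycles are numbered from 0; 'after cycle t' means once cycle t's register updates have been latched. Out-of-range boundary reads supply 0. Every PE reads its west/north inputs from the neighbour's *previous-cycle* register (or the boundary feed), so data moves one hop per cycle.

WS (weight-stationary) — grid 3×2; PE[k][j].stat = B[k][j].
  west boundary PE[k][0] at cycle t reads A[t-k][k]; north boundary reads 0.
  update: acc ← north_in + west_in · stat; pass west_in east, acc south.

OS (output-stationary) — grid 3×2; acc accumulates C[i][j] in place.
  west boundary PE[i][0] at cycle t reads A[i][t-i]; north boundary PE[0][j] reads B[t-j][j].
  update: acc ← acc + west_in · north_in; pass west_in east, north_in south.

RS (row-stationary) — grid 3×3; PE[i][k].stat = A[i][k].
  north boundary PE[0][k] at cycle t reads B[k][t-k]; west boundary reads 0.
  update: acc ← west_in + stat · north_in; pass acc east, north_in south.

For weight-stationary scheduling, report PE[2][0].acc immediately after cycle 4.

PE[2][0].acc = 75

WS on a 3×2 grid — tracing PE[2][0] and its feeders:
  t=0 PE[1][0]: acc=0 h=0 v=0
  t=0 PE[2][0]: acc=0 h=0 v=0
  t=1 PE[1][0]: acc=44 h=4 v=44
  t=1 PE[2][0]: acc=0 h=0 v=0
  t=2 PE[1][0]: acc=43 h=3 v=43
  t=2 PE[2][0]: acc=49 h=1 v=49
  t=3 PE[1][0]: acc=35 h=5 v=35
  t=3 PE[2][0]: acc=78 h=7 v=78
  t=4 PE[1][0]: acc=0 h=0 v=0
  t=4 PE[2][0]: acc=75 h=8 v=75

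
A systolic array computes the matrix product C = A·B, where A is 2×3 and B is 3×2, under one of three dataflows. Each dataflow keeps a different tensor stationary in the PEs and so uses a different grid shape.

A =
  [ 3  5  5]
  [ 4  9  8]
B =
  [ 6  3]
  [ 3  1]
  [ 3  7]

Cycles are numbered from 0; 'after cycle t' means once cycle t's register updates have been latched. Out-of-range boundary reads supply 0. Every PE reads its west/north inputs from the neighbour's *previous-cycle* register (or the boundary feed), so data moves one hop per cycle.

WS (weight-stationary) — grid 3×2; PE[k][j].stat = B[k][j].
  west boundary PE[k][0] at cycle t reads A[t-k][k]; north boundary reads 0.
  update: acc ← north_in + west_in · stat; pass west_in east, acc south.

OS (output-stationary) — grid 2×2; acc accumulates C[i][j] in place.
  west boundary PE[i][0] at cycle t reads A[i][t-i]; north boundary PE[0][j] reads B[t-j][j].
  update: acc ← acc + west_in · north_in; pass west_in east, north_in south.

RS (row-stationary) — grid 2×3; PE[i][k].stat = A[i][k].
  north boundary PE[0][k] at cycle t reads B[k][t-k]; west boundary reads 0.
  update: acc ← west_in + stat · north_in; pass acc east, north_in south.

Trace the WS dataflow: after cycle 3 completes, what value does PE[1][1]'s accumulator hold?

WS 3×2: PE[1][1] cycle-by-cycle (with neighbour feeds):
  [0] (0,1) acc=0 (h:0 v:0)
  [0] (1,0) acc=0 (h:0 v:0)
  [0] (1,1) acc=0 (h:0 v:0)
  [1] (0,1) acc=9 (h:3 v:9)
  [1] (1,0) acc=33 (h:5 v:33)
  [1] (1,1) acc=0 (h:0 v:0)
  [2] (0,1) acc=12 (h:4 v:12)
  [2] (1,0) acc=51 (h:9 v:51)
  [2] (1,1) acc=14 (h:5 v:14)
  [3] (0,1) acc=0 (h:0 v:0)
  [3] (1,0) acc=0 (h:0 v:0)
  [3] (1,1) acc=21 (h:9 v:21)

PE[1][1].acc = 21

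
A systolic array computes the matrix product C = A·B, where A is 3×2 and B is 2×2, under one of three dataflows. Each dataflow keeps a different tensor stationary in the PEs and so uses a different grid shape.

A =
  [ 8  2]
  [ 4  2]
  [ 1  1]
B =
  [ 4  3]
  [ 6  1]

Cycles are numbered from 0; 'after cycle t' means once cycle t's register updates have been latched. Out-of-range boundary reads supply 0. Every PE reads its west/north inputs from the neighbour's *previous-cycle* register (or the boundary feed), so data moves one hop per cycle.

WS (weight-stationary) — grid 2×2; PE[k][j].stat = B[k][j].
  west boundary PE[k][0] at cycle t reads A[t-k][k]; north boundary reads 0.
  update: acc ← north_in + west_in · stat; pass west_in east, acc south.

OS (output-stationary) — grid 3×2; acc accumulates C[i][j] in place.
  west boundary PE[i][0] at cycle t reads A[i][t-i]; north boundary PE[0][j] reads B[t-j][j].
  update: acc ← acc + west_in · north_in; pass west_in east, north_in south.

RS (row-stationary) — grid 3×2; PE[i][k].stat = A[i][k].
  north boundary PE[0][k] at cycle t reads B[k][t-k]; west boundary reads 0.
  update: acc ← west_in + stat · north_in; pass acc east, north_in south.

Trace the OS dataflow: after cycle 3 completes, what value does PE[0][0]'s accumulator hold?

OS 3×2: PE[0][0] cycle-by-cycle (with neighbour feeds):
  t=0 PE[0][0]: acc=32 h=8 v=4
  t=1 PE[0][0]: acc=44 h=2 v=6
  t=2 PE[0][0]: acc=44 h=0 v=0
  t=3 PE[0][0]: acc=44 h=0 v=0

PE[0][0].acc = 44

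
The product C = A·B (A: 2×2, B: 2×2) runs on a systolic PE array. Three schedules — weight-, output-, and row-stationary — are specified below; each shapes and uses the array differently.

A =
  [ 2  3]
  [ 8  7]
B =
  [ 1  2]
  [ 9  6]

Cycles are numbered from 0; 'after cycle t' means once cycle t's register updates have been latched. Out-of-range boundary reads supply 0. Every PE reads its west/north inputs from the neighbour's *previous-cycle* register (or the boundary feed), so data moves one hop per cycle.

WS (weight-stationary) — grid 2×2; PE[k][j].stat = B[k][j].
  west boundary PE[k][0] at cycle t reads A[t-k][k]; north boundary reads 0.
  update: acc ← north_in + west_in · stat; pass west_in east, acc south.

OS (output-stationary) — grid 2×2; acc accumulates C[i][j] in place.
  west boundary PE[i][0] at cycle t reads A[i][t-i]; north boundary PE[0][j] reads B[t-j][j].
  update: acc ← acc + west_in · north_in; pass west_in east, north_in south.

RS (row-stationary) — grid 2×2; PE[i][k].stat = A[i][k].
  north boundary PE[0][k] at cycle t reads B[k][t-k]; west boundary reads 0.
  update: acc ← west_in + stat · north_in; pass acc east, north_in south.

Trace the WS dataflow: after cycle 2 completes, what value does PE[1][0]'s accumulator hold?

PE[1][0].acc = 71

WS on a 2×2 grid — tracing PE[1][0] and its feeders:
  [0] (0,0) acc=2 (h:2 v:2)
  [0] (1,0) acc=0 (h:0 v:0)
  [1] (0,0) acc=8 (h:8 v:8)
  [1] (1,0) acc=29 (h:3 v:29)
  [2] (0,0) acc=0 (h:0 v:0)
  [2] (1,0) acc=71 (h:7 v:71)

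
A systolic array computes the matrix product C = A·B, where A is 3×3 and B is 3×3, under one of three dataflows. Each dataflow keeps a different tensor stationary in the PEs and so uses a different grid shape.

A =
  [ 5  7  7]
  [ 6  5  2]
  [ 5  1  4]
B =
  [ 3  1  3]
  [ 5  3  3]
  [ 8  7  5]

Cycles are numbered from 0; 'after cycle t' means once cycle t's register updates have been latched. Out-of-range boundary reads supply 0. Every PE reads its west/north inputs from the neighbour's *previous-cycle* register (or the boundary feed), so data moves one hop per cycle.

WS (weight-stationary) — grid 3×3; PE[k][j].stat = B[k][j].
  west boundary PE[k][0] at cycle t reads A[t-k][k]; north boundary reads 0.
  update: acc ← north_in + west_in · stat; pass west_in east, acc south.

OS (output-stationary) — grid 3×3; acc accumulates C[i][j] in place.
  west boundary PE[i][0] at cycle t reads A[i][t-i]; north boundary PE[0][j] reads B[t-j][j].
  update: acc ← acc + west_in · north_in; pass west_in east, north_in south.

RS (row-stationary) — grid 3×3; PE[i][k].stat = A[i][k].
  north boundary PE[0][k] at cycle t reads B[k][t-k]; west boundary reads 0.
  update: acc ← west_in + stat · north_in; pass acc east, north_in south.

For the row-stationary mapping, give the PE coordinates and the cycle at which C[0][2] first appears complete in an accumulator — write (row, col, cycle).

Under RS, C[0][2] lands at PE[0][2]:
  [0] (0,2) acc=0 (h:0 v:0)
  [1] (0,2) acc=0 (h:0 v:0)
  [2] (0,2) acc=106 (h:106 v:8)
  [3] (0,2) acc=75 (h:75 v:7)
  [4] (0,2) acc=71 (h:71 v:5)

(row, col, cycle) = (0, 2, 4)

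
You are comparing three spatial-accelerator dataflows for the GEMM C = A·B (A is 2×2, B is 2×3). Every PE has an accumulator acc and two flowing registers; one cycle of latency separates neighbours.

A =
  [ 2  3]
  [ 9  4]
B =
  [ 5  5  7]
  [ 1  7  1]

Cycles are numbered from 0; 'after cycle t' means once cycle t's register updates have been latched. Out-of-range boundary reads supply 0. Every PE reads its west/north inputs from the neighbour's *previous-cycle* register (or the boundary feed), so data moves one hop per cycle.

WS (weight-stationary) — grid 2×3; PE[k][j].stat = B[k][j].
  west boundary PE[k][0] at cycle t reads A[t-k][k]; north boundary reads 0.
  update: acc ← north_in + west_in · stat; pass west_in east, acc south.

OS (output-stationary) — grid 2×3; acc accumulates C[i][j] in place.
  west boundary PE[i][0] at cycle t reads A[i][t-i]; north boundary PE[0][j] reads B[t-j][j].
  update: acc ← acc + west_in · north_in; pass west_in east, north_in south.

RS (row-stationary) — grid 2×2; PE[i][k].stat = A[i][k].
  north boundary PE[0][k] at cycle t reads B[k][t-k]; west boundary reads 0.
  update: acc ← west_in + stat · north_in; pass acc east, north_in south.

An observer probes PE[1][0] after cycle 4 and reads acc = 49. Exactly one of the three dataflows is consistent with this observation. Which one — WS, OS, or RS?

dataflow = OS

WS (2×3 grid), PE[1][0]:
  [0] (1,0) acc=0 (h:0 v:0)
  [1] (1,0) acc=13 (h:3 v:13)
  [2] (1,0) acc=49 (h:4 v:49)
  [3] (1,0) acc=0 (h:0 v:0)
  [4] (1,0) acc=0 (h:0 v:0)
OS (2×3 grid), PE[1][0]:
  [0] (1,0) acc=0 (h:0 v:0)
  [1] (1,0) acc=45 (h:9 v:5)
  [2] (1,0) acc=49 (h:4 v:1)
  [3] (1,0) acc=49 (h:0 v:0)
  [4] (1,0) acc=49 (h:0 v:0)
RS (2×2 grid), PE[1][0]:
  [0] (1,0) acc=0 (h:0 v:0)
  [1] (1,0) acc=45 (h:45 v:5)
  [2] (1,0) acc=45 (h:45 v:5)
  [3] (1,0) acc=63 (h:63 v:7)
  [4] (1,0) acc=0 (h:0 v:0)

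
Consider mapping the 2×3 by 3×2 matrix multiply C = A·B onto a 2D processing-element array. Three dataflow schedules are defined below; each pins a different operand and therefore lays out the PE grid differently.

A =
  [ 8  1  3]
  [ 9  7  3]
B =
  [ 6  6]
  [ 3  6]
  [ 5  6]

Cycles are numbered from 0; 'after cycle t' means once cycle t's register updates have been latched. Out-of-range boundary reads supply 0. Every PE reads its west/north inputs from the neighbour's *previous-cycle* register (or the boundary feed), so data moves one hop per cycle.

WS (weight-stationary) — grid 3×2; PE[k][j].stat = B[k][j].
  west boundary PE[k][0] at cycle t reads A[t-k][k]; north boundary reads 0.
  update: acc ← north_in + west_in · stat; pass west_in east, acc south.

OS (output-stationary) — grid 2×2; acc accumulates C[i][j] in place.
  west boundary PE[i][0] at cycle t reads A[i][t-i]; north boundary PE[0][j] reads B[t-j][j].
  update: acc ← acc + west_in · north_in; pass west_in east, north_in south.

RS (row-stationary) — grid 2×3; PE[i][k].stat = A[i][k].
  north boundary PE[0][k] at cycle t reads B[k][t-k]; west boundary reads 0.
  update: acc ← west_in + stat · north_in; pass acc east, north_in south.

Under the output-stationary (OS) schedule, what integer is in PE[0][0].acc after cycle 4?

PE[0][0].acc = 66

OS (2×2). Following PE[0][0] plus its west/north inputs:
  cycle 0: PE[0][0] → acc 48, east 8, south 6
  cycle 1: PE[0][0] → acc 51, east 1, south 3
  cycle 2: PE[0][0] → acc 66, east 3, south 5
  cycle 3: PE[0][0] → acc 66, east 0, south 0
  cycle 4: PE[0][0] → acc 66, east 0, south 0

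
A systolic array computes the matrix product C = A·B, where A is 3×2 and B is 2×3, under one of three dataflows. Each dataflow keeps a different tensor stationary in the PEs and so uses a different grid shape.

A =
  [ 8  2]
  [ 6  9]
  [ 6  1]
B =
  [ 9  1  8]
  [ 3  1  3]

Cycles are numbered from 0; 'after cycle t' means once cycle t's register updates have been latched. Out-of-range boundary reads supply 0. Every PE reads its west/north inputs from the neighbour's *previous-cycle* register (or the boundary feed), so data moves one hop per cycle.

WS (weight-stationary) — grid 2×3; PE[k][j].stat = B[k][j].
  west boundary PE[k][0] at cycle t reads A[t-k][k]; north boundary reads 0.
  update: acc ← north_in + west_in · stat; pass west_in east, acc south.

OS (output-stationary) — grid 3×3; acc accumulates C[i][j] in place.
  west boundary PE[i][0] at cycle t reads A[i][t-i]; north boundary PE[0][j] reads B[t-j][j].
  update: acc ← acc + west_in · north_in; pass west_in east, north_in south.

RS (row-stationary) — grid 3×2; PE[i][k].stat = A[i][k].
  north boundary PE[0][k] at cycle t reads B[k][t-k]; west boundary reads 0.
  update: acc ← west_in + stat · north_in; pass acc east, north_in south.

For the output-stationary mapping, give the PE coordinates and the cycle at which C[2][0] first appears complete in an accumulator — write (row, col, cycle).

(row, col, cycle) = (2, 0, 3)

Under OS, C[2][0] lands at PE[2][0]:
  0: (2,0).acc=0  regs=<0,0>
  1: (2,0).acc=0  regs=<0,0>
  2: (2,0).acc=54  regs=<6,9>
  3: (2,0).acc=57  regs=<1,3>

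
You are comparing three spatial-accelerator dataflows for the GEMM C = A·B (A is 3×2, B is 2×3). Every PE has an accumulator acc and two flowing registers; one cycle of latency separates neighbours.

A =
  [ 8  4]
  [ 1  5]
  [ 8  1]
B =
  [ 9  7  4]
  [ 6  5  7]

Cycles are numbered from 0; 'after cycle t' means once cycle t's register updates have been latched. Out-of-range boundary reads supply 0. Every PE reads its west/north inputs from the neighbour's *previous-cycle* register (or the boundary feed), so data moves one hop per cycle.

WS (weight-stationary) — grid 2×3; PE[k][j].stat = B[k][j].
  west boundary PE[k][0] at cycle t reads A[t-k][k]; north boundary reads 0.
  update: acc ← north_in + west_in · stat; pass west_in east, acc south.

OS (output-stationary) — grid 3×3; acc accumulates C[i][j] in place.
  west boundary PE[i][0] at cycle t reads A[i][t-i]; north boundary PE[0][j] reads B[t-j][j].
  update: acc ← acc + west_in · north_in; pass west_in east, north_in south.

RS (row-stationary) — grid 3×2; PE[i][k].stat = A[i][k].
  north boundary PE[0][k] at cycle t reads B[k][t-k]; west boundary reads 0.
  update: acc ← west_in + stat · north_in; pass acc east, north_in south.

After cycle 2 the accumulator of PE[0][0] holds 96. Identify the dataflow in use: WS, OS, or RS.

WS (2×3 grid), PE[0][0]:
  after 0 — PE[0][0] acc=72, pass-E 8, pass-S 72
  after 1 — PE[0][0] acc=9, pass-E 1, pass-S 9
  after 2 — PE[0][0] acc=72, pass-E 8, pass-S 72
OS (3×3 grid), PE[0][0]:
  after 0 — PE[0][0] acc=72, pass-E 8, pass-S 9
  after 1 — PE[0][0] acc=96, pass-E 4, pass-S 6
  after 2 — PE[0][0] acc=96, pass-E 0, pass-S 0
RS (3×2 grid), PE[0][0]:
  after 0 — PE[0][0] acc=72, pass-E 72, pass-S 9
  after 1 — PE[0][0] acc=56, pass-E 56, pass-S 7
  after 2 — PE[0][0] acc=32, pass-E 32, pass-S 4

dataflow = OS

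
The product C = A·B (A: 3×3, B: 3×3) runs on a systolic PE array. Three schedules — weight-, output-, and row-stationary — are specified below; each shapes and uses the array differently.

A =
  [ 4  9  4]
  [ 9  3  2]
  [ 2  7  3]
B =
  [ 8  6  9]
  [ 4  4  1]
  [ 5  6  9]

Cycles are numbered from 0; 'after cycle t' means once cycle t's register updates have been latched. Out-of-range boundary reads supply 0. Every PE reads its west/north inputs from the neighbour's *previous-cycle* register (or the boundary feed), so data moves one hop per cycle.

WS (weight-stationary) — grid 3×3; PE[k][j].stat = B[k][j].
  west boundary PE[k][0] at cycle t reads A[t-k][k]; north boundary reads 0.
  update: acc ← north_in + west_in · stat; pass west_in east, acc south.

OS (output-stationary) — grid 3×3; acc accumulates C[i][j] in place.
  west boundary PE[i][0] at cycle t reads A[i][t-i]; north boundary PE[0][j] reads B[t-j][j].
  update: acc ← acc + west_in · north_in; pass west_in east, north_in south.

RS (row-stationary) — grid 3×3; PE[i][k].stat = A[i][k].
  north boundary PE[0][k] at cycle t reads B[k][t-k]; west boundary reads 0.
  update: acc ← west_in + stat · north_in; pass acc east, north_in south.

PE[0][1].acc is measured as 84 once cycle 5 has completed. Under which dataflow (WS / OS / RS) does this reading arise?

dataflow = OS

— WS: 3×3; PE[0][1] trace:
  c0 r0c1: 0 / 0 / 0
  c1 r0c1: 24 / 4 / 24
  c2 r0c1: 54 / 9 / 54
  c3 r0c1: 12 / 2 / 12
  c4 r0c1: 0 / 0 / 0
  c5 r0c1: 0 / 0 / 0
— OS: 3×3; PE[0][1] trace:
  c0 r0c1: 0 / 0 / 0
  c1 r0c1: 24 / 4 / 6
  c2 r0c1: 60 / 9 / 4
  c3 r0c1: 84 / 4 / 6
  c4 r0c1: 84 / 0 / 0
  c5 r0c1: 84 / 0 / 0
— RS: 3×3; PE[0][1] trace:
  c0 r0c1: 0 / 0 / 0
  c1 r0c1: 68 / 68 / 4
  c2 r0c1: 60 / 60 / 4
  c3 r0c1: 45 / 45 / 1
  c4 r0c1: 0 / 0 / 0
  c5 r0c1: 0 / 0 / 0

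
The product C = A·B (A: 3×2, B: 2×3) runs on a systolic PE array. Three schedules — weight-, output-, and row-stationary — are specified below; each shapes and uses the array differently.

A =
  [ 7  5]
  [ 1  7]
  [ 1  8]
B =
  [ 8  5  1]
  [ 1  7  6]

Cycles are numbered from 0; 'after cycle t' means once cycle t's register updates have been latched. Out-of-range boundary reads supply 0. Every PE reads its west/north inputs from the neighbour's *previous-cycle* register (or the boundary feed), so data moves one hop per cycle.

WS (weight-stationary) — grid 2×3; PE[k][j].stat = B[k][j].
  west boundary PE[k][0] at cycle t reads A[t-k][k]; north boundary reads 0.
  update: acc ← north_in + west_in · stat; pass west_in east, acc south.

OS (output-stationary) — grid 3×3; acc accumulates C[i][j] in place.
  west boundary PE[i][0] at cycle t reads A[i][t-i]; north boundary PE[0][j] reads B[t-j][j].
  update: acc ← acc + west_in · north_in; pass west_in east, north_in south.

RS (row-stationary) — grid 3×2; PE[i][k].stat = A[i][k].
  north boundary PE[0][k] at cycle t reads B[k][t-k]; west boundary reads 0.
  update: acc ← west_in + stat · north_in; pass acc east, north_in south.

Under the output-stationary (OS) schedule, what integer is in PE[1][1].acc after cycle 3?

PE[1][1].acc = 54

OS on a 3×3 grid — tracing PE[1][1] and its feeders:
  step 0 · PE0,1: acc=0; fwd→0 fwd↓0
  step 0 · PE1,0: acc=0; fwd→0 fwd↓0
  step 0 · PE1,1: acc=0; fwd→0 fwd↓0
  step 1 · PE0,1: acc=35; fwd→7 fwd↓5
  step 1 · PE1,0: acc=8; fwd→1 fwd↓8
  step 1 · PE1,1: acc=0; fwd→0 fwd↓0
  step 2 · PE0,1: acc=70; fwd→5 fwd↓7
  step 2 · PE1,0: acc=15; fwd→7 fwd↓1
  step 2 · PE1,1: acc=5; fwd→1 fwd↓5
  step 3 · PE0,1: acc=70; fwd→0 fwd↓0
  step 3 · PE1,0: acc=15; fwd→0 fwd↓0
  step 3 · PE1,1: acc=54; fwd→7 fwd↓7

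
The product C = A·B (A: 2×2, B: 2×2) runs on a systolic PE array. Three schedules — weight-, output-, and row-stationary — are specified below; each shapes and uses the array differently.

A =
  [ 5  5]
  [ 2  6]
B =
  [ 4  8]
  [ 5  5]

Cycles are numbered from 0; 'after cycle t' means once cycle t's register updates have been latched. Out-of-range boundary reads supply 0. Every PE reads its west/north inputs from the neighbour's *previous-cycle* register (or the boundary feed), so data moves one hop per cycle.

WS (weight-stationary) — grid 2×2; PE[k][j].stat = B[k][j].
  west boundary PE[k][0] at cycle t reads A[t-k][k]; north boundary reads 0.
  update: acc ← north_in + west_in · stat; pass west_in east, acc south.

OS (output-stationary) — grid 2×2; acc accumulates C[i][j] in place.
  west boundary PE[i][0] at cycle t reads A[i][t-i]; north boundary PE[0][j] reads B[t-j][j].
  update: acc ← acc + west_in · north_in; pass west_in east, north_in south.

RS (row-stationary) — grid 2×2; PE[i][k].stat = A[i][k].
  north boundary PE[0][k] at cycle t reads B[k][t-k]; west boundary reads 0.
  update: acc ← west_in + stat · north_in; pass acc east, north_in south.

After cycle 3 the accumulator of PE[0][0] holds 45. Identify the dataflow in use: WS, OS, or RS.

WS [2×2] PE[0][0] across cycles:
  c0 r0c0: 20 / 5 / 20
  c1 r0c0: 8 / 2 / 8
  c2 r0c0: 0 / 0 / 0
  c3 r0c0: 0 / 0 / 0
OS [2×2] PE[0][0] across cycles:
  c0 r0c0: 20 / 5 / 4
  c1 r0c0: 45 / 5 / 5
  c2 r0c0: 45 / 0 / 0
  c3 r0c0: 45 / 0 / 0
RS [2×2] PE[0][0] across cycles:
  c0 r0c0: 20 / 20 / 4
  c1 r0c0: 40 / 40 / 8
  c2 r0c0: 0 / 0 / 0
  c3 r0c0: 0 / 0 / 0

dataflow = OS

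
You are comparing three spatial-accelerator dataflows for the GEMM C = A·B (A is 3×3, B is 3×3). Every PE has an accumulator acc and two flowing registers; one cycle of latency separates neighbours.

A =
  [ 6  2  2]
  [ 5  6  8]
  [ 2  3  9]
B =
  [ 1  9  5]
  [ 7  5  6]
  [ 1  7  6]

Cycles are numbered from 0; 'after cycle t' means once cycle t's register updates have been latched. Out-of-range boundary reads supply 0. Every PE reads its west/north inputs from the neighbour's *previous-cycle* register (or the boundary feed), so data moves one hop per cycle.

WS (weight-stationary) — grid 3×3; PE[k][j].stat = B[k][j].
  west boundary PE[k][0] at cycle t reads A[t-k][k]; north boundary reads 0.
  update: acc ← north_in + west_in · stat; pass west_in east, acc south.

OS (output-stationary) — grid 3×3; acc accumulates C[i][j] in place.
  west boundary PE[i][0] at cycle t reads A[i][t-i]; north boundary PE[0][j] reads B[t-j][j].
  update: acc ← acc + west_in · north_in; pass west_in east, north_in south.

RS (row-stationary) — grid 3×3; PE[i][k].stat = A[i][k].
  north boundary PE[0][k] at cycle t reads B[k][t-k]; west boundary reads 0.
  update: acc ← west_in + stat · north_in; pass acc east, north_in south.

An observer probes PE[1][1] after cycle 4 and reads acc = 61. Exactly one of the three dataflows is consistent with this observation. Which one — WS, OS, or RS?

WS [3×3] PE[1][1] across cycles:
  after 0 — PE[1][1] acc=0, pass-E 0, pass-S 0
  after 1 — PE[1][1] acc=0, pass-E 0, pass-S 0
  after 2 — PE[1][1] acc=64, pass-E 2, pass-S 64
  after 3 — PE[1][1] acc=75, pass-E 6, pass-S 75
  after 4 — PE[1][1] acc=33, pass-E 3, pass-S 33
OS [3×3] PE[1][1] across cycles:
  after 0 — PE[1][1] acc=0, pass-E 0, pass-S 0
  after 1 — PE[1][1] acc=0, pass-E 0, pass-S 0
  after 2 — PE[1][1] acc=45, pass-E 5, pass-S 9
  after 3 — PE[1][1] acc=75, pass-E 6, pass-S 5
  after 4 — PE[1][1] acc=131, pass-E 8, pass-S 7
RS [3×3] PE[1][1] across cycles:
  after 0 — PE[1][1] acc=0, pass-E 0, pass-S 0
  after 1 — PE[1][1] acc=0, pass-E 0, pass-S 0
  after 2 — PE[1][1] acc=47, pass-E 47, pass-S 7
  after 3 — PE[1][1] acc=75, pass-E 75, pass-S 5
  after 4 — PE[1][1] acc=61, pass-E 61, pass-S 6

dataflow = RS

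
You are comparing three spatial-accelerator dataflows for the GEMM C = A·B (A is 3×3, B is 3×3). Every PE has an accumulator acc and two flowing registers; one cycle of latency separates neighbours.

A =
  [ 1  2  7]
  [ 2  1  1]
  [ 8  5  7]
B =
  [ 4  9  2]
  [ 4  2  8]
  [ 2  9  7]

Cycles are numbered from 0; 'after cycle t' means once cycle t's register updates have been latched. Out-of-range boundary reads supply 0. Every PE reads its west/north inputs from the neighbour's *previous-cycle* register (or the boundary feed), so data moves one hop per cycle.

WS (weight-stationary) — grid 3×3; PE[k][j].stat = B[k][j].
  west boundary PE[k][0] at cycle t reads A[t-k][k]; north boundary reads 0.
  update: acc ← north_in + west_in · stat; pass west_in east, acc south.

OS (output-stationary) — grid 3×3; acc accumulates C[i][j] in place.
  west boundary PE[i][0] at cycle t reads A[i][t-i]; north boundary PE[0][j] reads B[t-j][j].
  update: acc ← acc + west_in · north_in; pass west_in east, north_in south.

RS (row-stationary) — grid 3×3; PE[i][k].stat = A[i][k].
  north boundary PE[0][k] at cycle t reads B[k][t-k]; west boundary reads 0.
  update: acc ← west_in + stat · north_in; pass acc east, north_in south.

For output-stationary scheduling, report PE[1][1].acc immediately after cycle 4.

OS (3×3). Following PE[1][1] plus its west/north inputs:
  [0] (0,1) acc=0 (h:0 v:0)
  [0] (1,0) acc=0 (h:0 v:0)
  [0] (1,1) acc=0 (h:0 v:0)
  [1] (0,1) acc=9 (h:1 v:9)
  [1] (1,0) acc=8 (h:2 v:4)
  [1] (1,1) acc=0 (h:0 v:0)
  [2] (0,1) acc=13 (h:2 v:2)
  [2] (1,0) acc=12 (h:1 v:4)
  [2] (1,1) acc=18 (h:2 v:9)
  [3] (0,1) acc=76 (h:7 v:9)
  [3] (1,0) acc=14 (h:1 v:2)
  [3] (1,1) acc=20 (h:1 v:2)
  [4] (0,1) acc=76 (h:0 v:0)
  [4] (1,0) acc=14 (h:0 v:0)
  [4] (1,1) acc=29 (h:1 v:9)

PE[1][1].acc = 29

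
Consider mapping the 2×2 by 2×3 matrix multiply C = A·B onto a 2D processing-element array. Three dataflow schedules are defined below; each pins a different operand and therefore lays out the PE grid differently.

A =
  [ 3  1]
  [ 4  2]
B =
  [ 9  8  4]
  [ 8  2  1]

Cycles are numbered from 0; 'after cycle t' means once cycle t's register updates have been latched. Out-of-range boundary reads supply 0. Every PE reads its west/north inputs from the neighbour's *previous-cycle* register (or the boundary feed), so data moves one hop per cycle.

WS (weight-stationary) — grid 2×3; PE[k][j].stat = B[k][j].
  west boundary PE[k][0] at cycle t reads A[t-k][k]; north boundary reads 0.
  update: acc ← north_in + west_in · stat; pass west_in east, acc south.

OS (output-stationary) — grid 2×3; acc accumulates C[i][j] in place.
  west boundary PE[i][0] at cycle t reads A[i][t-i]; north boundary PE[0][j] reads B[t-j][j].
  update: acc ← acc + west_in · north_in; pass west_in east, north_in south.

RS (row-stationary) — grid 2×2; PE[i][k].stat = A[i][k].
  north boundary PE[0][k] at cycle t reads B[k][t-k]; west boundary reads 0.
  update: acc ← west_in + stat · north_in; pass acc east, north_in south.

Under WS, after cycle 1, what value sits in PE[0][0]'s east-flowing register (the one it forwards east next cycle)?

register = 4

WS 2×3: PE[0][0] cycle-by-cycle (with neighbour feeds):
  after 0 — PE[0][0] acc=27, pass-E 3, pass-S 27
  after 1 — PE[0][0] acc=36, pass-E 4, pass-S 36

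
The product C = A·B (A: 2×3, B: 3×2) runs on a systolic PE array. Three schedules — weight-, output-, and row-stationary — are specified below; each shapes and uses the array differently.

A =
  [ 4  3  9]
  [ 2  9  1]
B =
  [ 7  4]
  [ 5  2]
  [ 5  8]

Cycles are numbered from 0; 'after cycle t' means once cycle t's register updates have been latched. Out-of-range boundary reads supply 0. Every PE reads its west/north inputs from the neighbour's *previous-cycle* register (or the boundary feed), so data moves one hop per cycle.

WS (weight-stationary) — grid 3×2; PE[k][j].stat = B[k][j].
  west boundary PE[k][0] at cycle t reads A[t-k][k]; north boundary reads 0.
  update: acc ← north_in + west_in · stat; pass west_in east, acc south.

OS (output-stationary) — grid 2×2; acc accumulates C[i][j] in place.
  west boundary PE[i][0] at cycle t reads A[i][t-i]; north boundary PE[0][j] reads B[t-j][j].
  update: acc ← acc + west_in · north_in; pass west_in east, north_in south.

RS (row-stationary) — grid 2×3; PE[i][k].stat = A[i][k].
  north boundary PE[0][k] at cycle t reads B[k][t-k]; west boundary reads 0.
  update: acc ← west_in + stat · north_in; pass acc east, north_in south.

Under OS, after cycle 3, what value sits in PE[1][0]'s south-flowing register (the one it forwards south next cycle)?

OS on a 2×2 grid — tracing PE[1][0] and its feeders:
  step 0 · PE0,0: acc=28; fwd→4 fwd↓7
  step 0 · PE1,0: acc=0; fwd→0 fwd↓0
  step 1 · PE0,0: acc=43; fwd→3 fwd↓5
  step 1 · PE1,0: acc=14; fwd→2 fwd↓7
  step 2 · PE0,0: acc=88; fwd→9 fwd↓5
  step 2 · PE1,0: acc=59; fwd→9 fwd↓5
  step 3 · PE0,0: acc=88; fwd→0 fwd↓0
  step 3 · PE1,0: acc=64; fwd→1 fwd↓5

register = 5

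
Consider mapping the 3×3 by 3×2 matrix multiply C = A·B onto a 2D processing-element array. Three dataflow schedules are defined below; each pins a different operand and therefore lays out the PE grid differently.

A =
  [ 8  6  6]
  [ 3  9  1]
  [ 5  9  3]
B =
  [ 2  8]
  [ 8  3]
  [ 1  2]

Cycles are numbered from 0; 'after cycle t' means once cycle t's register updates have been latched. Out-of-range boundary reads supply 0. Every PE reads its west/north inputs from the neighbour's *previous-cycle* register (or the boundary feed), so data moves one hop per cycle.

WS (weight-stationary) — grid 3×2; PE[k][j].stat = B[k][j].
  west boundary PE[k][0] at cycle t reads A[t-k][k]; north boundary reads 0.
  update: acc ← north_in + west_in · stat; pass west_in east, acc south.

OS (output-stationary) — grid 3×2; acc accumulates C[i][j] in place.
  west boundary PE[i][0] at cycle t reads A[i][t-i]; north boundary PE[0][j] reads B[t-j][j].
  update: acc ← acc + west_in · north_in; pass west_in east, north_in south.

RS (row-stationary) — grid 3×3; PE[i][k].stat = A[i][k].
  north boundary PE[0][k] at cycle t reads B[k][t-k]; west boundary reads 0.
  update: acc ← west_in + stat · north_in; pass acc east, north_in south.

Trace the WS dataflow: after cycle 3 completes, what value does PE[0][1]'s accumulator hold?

PE[0][1].acc = 40

WS 3×2: PE[0][1] cycle-by-cycle (with neighbour feeds):
  [0] (0,0) acc=16 (h:8 v:16)
  [0] (0,1) acc=0 (h:0 v:0)
  [1] (0,0) acc=6 (h:3 v:6)
  [1] (0,1) acc=64 (h:8 v:64)
  [2] (0,0) acc=10 (h:5 v:10)
  [2] (0,1) acc=24 (h:3 v:24)
  [3] (0,0) acc=0 (h:0 v:0)
  [3] (0,1) acc=40 (h:5 v:40)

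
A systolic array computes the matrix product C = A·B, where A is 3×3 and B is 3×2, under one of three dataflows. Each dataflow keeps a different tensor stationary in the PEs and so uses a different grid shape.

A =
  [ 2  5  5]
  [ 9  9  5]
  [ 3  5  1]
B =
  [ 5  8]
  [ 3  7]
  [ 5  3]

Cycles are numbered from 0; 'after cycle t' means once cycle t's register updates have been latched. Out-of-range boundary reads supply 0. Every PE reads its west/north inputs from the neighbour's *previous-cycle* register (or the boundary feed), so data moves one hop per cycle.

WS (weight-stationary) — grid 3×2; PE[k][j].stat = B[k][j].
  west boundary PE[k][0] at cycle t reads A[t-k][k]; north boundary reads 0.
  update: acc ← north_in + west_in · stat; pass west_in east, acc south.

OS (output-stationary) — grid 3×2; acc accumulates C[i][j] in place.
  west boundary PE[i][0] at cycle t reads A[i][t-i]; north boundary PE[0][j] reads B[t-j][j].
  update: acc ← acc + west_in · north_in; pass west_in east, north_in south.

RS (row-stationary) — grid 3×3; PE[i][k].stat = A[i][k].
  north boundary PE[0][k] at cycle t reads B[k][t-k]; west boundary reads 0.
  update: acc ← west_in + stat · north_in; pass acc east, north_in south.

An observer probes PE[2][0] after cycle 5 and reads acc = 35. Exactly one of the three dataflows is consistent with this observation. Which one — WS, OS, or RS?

dataflow = OS

WS [3×2] PE[2][0] across cycles:
  0: (2,0).acc=0  regs=<0,0>
  1: (2,0).acc=0  regs=<0,0>
  2: (2,0).acc=50  regs=<5,50>
  3: (2,0).acc=97  regs=<5,97>
  4: (2,0).acc=35  regs=<1,35>
  5: (2,0).acc=0  regs=<0,0>
OS [3×2] PE[2][0] across cycles:
  0: (2,0).acc=0  regs=<0,0>
  1: (2,0).acc=0  regs=<0,0>
  2: (2,0).acc=15  regs=<3,5>
  3: (2,0).acc=30  regs=<5,3>
  4: (2,0).acc=35  regs=<1,5>
  5: (2,0).acc=35  regs=<0,0>
RS [3×3] PE[2][0] across cycles:
  0: (2,0).acc=0  regs=<0,0>
  1: (2,0).acc=0  regs=<0,0>
  2: (2,0).acc=15  regs=<15,5>
  3: (2,0).acc=24  regs=<24,8>
  4: (2,0).acc=0  regs=<0,0>
  5: (2,0).acc=0  regs=<0,0>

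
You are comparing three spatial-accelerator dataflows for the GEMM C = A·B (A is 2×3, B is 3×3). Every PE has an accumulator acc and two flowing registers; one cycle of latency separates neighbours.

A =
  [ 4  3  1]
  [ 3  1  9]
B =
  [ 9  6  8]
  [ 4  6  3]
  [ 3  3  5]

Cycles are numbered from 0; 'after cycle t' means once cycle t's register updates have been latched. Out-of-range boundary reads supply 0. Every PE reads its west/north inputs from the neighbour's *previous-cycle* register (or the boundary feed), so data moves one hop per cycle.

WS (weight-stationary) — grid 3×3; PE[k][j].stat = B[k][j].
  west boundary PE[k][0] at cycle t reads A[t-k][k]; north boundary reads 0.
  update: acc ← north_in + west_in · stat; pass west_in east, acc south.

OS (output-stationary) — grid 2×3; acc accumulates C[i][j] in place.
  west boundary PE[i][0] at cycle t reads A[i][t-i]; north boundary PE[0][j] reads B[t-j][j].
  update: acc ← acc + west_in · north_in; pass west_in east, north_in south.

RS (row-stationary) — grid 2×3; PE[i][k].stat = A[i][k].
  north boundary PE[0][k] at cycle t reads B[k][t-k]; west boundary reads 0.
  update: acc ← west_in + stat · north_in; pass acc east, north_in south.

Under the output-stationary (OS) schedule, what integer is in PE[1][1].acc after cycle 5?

PE[1][1].acc = 51

Tracing OS — 2×3 array, target PE[1][1]:
  cycle 0: PE[0][1] → acc 0, east 0, south 0
  cycle 0: PE[1][0] → acc 0, east 0, south 0
  cycle 0: PE[1][1] → acc 0, east 0, south 0
  cycle 1: PE[0][1] → acc 24, east 4, south 6
  cycle 1: PE[1][0] → acc 27, east 3, south 9
  cycle 1: PE[1][1] → acc 0, east 0, south 0
  cycle 2: PE[0][1] → acc 42, east 3, south 6
  cycle 2: PE[1][0] → acc 31, east 1, south 4
  cycle 2: PE[1][1] → acc 18, east 3, south 6
  cycle 3: PE[0][1] → acc 45, east 1, south 3
  cycle 3: PE[1][0] → acc 58, east 9, south 3
  cycle 3: PE[1][1] → acc 24, east 1, south 6
  cycle 4: PE[0][1] → acc 45, east 0, south 0
  cycle 4: PE[1][0] → acc 58, east 0, south 0
  cycle 4: PE[1][1] → acc 51, east 9, south 3
  cycle 5: PE[0][1] → acc 45, east 0, south 0
  cycle 5: PE[1][0] → acc 58, east 0, south 0
  cycle 5: PE[1][1] → acc 51, east 0, south 0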